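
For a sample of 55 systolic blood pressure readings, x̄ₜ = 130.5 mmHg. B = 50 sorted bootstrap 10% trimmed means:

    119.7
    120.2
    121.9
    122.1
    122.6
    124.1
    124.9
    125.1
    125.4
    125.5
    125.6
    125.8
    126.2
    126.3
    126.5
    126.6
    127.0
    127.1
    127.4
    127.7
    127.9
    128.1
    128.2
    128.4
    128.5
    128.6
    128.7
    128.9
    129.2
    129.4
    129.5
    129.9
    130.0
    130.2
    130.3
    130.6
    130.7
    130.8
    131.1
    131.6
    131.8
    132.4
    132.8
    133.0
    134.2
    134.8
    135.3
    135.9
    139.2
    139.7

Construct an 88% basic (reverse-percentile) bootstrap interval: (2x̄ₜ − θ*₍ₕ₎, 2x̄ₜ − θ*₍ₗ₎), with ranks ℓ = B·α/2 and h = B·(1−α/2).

(125.7, 139.1)

Percentile endpoints at ranks 3 and 47: θ*₍3₎ = 121.9, θ*₍47₎ = 135.3.
Basic interval reflects these around x̄ₜ:
  lower = 2 × 130.5 − 135.3 = 125.7
  upper = 2 × 130.5 − 121.9 = 139.1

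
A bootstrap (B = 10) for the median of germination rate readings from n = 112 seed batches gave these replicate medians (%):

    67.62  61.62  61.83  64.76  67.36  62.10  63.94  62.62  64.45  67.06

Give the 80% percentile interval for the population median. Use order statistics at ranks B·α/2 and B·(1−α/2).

(61.62, 67.36)

Sorted replicates: 61.62, 61.83, 62.10, 62.62, 63.94, 64.45, 64.76, 67.06, 67.36, 67.62
α = 0.20; lower rank = 10 × 0.100 = 1; upper rank = 10 × 0.900 = 9.
The 1st smallest replicate is 61.62; the 9th is 67.36.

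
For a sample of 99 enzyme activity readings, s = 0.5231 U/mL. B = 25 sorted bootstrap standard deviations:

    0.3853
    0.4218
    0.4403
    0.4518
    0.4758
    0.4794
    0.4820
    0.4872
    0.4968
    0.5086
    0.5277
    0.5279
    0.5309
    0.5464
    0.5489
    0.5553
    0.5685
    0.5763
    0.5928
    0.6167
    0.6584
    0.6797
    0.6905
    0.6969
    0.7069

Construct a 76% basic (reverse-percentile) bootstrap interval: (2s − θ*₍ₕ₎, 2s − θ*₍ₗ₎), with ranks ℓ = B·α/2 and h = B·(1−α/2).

Percentile endpoints at ranks 3 and 22: θ*₍3₎ = 0.4403, θ*₍22₎ = 0.6797.
Basic interval reflects these around s:
  lower = 2 × 0.5231 − 0.6797 = 0.3665
  upper = 2 × 0.5231 − 0.4403 = 0.6059

(0.3665, 0.6059)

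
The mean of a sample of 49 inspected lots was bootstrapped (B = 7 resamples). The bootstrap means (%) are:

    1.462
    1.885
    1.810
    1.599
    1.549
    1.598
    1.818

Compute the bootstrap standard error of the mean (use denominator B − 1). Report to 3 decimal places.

Bootstrap SE is the standard deviation of the 7 replicate means.
Mean of replicates: (1.462 + 1.885 + 1.810 + 1.599 + 1.549 + 1.598 + 1.818) / 7 = 11.7210 / 7 = 1.6744
Sum of squared deviations: (−0.2124)² + (+0.2106)² + (+0.1356)² + (−0.0754)² + (−0.1254)² + (−0.0764)² + (+0.1436)² = 0.1557
Variance = 0.1557 / 6 = 0.0260
SE* = √0.0260

SE* = 0.161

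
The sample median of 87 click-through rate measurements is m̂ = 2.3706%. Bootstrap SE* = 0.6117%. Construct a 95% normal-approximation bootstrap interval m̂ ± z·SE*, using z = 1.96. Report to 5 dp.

Margin = 1.96 × 0.6117 = 1.198932
Interval: 2.3706 ± 1.198932

(1.17167, 3.56953)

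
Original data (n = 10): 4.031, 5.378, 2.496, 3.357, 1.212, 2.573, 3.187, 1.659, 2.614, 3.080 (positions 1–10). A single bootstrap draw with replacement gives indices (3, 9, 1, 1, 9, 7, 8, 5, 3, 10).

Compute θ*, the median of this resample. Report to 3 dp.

θ* = 2.614

Resample values: 2.496, 2.614, 4.031, 4.031, 2.614, 3.187, 1.659, 1.212, 2.496, 3.080.
Sorted: 1.212, 1.659, 2.496, 2.496, 2.614, 2.614, 3.080, 3.187, 4.031, 4.031
Median = average of the two middle values = 2.614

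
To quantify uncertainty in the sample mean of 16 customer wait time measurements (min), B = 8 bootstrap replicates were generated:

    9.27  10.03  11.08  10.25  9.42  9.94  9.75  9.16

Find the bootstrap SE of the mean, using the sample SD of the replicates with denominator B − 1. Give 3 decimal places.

SE* = 0.623

Bootstrap SE is the standard deviation of the 8 replicate means.
Mean of replicates: (9.27 + 10.03 + 11.08 + 10.25 + 9.42 + 9.94 + 9.75 + 9.16) / 8 = 78.9000 / 8 = 9.8625
Sum of squared deviations: (−0.5925)² + (+0.1675)² + (+1.2175)² + (+0.3875)² + (−0.4425)² + (+0.0775)² + (−0.1125)² + (−0.7025)² = 2.7196
Variance = 2.7196 / 7 = 0.3885
SE* = √0.3885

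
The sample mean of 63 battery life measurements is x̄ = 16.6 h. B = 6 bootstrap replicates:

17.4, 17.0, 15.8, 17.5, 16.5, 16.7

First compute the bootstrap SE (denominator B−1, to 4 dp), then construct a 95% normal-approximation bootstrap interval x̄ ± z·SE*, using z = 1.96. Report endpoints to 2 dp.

Mean of replicates = 16.8167; sum of squared deviations = 1.9883; SE* = √(1.9883/5) = 0.6306
Margin = 1.96 × 0.6306 = 1.236
Interval: 16.6 ± 1.236

(15.36, 17.84)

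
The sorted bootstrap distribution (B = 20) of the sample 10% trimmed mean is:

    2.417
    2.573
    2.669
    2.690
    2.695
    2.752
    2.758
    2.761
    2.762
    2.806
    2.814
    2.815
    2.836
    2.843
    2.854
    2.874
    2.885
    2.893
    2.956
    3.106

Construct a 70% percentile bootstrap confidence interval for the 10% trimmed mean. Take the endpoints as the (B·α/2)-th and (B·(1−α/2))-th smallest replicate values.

(2.669, 2.885)

α = 0.30; lower rank = 20 × 0.150 = 3; upper rank = 20 × 0.850 = 17.
The 3rd smallest replicate is 2.669; the 17th is 2.885.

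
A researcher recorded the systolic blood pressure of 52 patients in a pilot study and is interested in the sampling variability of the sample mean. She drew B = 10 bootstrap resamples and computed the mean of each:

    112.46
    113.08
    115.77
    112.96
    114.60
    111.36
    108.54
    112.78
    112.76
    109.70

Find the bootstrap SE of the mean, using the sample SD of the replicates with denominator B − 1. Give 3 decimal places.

SE* = 2.122

Bootstrap SE is the standard deviation of the 10 replicate means.
Mean of replicates: (112.46 + 113.08 + 115.77 + 112.96 + 114.60 + 111.36 + 108.54 + 112.78 + 112.76 + 109.70) / 10 = 1124.0100 / 10 = 112.4010
Sum of squared deviations: (+0.0590)² + (+0.6790)² + (+3.3690)² + (+0.5590)² + (+2.1990)² + (−1.0410)² + (−3.8610)² + (+0.3790)² + (+0.3590)² + (−2.7010)² = 40.5217
Variance = 40.5217 / 9 = 4.5024
SE* = √4.5024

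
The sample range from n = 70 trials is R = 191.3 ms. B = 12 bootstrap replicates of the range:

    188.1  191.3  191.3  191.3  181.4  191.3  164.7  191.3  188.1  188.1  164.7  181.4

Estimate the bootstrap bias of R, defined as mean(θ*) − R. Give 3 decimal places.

mean(θ*) = (188.1 + 191.3 + 191.3 + 191.3 + 181.4 + 191.3 + 164.7 + 191.3 + 188.1 + 188.1 + 164.7 + 181.4) / 12 = 184.4167
bias = 184.4167 − 191.3

bias = −6.883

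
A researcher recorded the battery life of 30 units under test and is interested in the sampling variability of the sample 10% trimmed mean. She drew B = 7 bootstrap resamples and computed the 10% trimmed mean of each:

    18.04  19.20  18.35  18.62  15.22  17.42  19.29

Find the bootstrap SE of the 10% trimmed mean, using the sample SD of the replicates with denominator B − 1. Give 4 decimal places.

SE* = 1.3949

Bootstrap SE is the standard deviation of the 7 replicate 10% trimmed means.
Mean of replicates: (18.04 + 19.20 + 18.35 + 18.62 + 15.22 + 17.42 + 19.29) / 7 = 126.14000 / 7 = 18.02000
Sum of squared deviations: (+0.02000)² + (+1.18000)² + (+0.33000)² + (+0.60000)² + (−2.80000)² + (−0.60000)² + (+1.27000)² = 11.67460
Variance = 11.67460 / 6 = 1.94577
SE* = √1.94577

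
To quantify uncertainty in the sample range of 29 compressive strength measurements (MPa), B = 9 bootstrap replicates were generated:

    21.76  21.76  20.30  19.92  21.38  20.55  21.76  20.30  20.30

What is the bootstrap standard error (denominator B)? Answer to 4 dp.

Bootstrap SE is the standard deviation of the 9 replicate ranges.
Mean of replicates: (21.76 + 21.76 + 20.30 + 19.92 + 21.38 + 20.55 + 21.76 + 20.30 + 20.30) / 9 = 188.03000 / 9 = 20.89222
Sum of squared deviations: (+0.86778)² + (+0.86778)² + (−0.59222)² + (−0.97222)² + (+0.48778)² + (−0.34222)² + (+0.86778)² + (−0.59222)² + (−0.59222)² = 4.61156
Variance = 4.61156 / 9 = 0.51240
SE* = √0.51240

SE* = 0.7158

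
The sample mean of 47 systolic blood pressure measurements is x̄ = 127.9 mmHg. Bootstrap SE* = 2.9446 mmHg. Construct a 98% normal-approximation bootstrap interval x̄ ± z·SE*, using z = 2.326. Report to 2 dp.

Margin = 2.326 × 2.9446 = 6.849
Interval: 127.9 ± 6.849

(121.05, 134.75)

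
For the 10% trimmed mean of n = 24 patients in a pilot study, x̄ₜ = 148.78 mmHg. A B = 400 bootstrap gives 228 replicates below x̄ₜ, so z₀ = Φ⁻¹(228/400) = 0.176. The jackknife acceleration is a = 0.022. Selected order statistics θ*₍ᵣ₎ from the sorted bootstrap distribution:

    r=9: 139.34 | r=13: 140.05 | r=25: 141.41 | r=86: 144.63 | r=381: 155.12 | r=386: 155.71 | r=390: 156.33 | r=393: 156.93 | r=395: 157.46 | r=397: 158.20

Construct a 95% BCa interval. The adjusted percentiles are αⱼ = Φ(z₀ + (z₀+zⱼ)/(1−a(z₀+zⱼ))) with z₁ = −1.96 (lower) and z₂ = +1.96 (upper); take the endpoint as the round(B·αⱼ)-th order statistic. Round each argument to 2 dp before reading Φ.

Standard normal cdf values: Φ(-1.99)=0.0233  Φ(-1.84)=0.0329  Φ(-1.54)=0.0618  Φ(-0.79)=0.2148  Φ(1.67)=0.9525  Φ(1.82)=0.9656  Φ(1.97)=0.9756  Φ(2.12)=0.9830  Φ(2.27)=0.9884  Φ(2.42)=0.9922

(141.41, 158.20)

Lower: z₀ + z₁ = 0.176 + (-1.960) = -1.784; 1 − a(z₀+z₁) = 1 − (0.022)(-1.784) = 1.0392; argument = 0.176 + (-1.784)/1.0392 = -1.5406 → -1.54.
α₁ = Φ(-1.54) = 0.0618; rank = round(400 × 0.0618) = 25; θ*₍25₎ = 141.41.
Upper: z₀ + z₂ = 2.136; 1 − a(z₀+z₂) = 0.9530; argument = 2.4173 → 2.42; α₂ = 0.9922; rank = 397; θ*₍397₎ = 158.20.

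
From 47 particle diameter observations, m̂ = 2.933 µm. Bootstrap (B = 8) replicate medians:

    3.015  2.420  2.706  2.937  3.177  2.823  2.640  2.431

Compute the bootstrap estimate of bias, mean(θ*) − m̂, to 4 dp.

bias = −0.1644

mean(θ*) = (3.015 + 2.420 + 2.706 + 2.937 + 3.177 + 2.823 + 2.640 + 2.431) / 8 = 2.76863
bias = 2.76863 − 2.933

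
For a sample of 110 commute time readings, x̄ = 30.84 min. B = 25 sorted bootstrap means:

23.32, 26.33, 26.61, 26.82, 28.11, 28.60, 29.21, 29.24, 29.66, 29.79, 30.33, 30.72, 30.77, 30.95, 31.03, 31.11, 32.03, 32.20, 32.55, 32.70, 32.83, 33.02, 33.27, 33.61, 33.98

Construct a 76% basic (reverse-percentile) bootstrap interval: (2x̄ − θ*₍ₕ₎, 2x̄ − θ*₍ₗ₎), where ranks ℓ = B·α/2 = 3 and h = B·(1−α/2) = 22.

(28.66, 35.07)

Percentile endpoints at ranks 3 and 22: θ*₍3₎ = 26.61, θ*₍22₎ = 33.02.
Basic interval reflects these around x̄:
  lower = 2 × 30.84 − 33.02 = 28.66
  upper = 2 × 30.84 − 26.61 = 35.07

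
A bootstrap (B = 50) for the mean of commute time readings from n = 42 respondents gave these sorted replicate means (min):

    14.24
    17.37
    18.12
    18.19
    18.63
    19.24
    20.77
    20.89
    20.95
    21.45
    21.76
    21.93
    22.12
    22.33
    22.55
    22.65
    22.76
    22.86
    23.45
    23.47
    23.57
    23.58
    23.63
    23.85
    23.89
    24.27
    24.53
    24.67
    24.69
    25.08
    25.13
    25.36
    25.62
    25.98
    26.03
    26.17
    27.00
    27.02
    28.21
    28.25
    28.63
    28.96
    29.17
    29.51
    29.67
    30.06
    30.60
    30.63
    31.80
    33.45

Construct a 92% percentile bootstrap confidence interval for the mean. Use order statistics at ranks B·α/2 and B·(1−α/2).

α = 0.08; lower rank = 50 × 0.040 = 2; upper rank = 50 × 0.960 = 48.
The 2nd smallest replicate is 17.37; the 48th is 30.63.

(17.37, 30.63)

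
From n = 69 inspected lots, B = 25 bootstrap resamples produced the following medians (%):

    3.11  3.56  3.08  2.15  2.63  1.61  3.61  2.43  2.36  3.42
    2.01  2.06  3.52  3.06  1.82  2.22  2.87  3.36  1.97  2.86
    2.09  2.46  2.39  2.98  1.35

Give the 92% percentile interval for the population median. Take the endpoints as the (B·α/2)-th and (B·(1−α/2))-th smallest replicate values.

(1.35, 3.56)

Sorted replicates: 1.35, 1.61, 1.82, 1.97, 2.01, 2.06, 2.09, 2.15, 2.22, 2.36, 2.39, 2.43, 2.46, 2.63, 2.86, 2.87, 2.98, 3.06, 3.08, 3.11, 3.36, 3.42, 3.52, 3.56, 3.61
α = 0.08; lower rank = 25 × 0.040 = 1; upper rank = 25 × 0.960 = 24.
The 1st smallest replicate is 1.35; the 24th is 3.56.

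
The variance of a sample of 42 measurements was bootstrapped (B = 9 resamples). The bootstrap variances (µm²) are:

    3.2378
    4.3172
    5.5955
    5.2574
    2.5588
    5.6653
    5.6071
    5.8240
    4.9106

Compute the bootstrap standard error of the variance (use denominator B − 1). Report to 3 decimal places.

Bootstrap SE is the standard deviation of the 9 replicate variances.
Mean of replicates: (3.2378 + 4.3172 + 5.5955 + 5.2574 + 2.5588 + 5.6653 + 5.6071 + 5.8240 + 4.9106) / 9 = 42.97370 / 9 = 4.77486
Sum of squared deviations: (−1.53706)² + (−0.45766)² + (+0.82064)² + (+0.48254)² + (−2.21606)² + (+0.89044)² + (+0.83224)² + (+1.04914)² + (+0.13574)² = 10.99385
Variance = 10.99385 / 8 = 1.37423
SE* = √1.37423

SE* = 1.172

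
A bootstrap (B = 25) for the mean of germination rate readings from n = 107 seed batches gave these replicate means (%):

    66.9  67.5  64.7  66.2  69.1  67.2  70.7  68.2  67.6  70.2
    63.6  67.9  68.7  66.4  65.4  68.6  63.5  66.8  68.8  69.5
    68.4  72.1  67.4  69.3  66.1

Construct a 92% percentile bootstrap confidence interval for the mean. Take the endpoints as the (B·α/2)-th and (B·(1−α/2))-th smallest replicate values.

Sorted replicates: 63.5, 63.6, 64.7, 65.4, 66.1, 66.2, 66.4, 66.8, 66.9, 67.2, 67.4, 67.5, 67.6, 67.9, 68.2, 68.4, 68.6, 68.7, 68.8, 69.1, 69.3, 69.5, 70.2, 70.7, 72.1
α = 0.08; lower rank = 25 × 0.040 = 1; upper rank = 25 × 0.960 = 24.
The 1st smallest replicate is 63.5; the 24th is 70.7.

(63.5, 70.7)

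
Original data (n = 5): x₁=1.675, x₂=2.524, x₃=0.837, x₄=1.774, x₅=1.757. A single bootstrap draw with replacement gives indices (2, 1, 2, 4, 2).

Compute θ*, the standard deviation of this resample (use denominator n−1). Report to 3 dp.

θ* = 0.439

Resample values: 2.524, 1.675, 2.524, 1.774, 2.524.
Mean = 2.2042; sum of squared deviations = 0.7719
s² = 0.7719 / 4 = 0.1930
s = √0.1930 = 0.439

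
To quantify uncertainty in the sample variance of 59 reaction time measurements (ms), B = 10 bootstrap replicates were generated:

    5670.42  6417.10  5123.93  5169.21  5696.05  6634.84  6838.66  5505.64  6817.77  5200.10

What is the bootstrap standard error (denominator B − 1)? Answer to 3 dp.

SE* = 699.702

Bootstrap SE is the standard deviation of the 10 replicate variances.
Mean of replicates: (5670.42 + 6417.10 + 5123.93 + 5169.21 + 5696.05 + 6634.84 + 6838.66 + 5505.64 + 6817.77 + 5200.10) / 10 = 59073.7200 / 10 = 5907.3720
Sum of squared deviations: (−236.9520)² + (+509.7280)² + (−783.4420)² + (−738.1620)² + (−211.3220)² + (+727.4680)² + (+931.2880)² + (−401.7320)² + (+910.3980)² + (−707.2720)² = 4406244.2078
Variance = 4406244.2078 / 9 = 489582.6898
SE* = √489582.6898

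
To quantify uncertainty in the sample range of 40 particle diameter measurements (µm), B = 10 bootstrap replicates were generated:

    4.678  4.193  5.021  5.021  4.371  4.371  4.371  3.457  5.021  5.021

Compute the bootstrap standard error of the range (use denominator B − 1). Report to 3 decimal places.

SE* = 0.508

Bootstrap SE is the standard deviation of the 10 replicate ranges.
Mean of replicates: (4.678 + 4.193 + 5.021 + 5.021 + 4.371 + 4.371 + 4.371 + 3.457 + 5.021 + 5.021) / 10 = 45.5250 / 10 = 4.5525
Sum of squared deviations: (+0.1255)² + (−0.3595)² + (+0.4685)² + (+0.4685)² + (−0.1815)² + (−0.1815)² + (−0.1815)² + (−1.0955)² + (+0.4685)² + (+0.4685)² = 2.3219
Variance = 2.3219 / 9 = 0.2580
SE* = √0.2580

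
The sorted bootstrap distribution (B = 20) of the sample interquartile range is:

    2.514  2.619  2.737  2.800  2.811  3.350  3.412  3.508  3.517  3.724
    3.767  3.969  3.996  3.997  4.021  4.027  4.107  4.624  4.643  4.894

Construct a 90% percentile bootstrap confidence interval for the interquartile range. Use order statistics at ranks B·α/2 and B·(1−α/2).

α = 0.10; lower rank = 20 × 0.050 = 1; upper rank = 20 × 0.950 = 19.
The 1st smallest replicate is 2.514; the 19th is 4.643.

(2.514, 4.643)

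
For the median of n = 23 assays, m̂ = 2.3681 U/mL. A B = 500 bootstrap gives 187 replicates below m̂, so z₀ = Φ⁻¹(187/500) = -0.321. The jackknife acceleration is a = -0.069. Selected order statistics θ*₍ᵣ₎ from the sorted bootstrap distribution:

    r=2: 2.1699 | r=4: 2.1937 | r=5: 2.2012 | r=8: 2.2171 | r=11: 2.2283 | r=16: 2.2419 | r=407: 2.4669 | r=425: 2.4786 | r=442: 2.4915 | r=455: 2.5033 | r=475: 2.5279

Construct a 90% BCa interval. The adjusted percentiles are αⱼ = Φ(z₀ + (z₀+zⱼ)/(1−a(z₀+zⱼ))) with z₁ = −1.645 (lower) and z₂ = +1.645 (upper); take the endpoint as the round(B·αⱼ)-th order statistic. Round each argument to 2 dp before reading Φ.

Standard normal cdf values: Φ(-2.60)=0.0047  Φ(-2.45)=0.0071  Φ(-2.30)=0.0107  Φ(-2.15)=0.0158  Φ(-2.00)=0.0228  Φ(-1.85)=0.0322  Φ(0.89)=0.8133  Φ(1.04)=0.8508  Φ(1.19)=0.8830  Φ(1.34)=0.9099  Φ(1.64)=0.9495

Lower: z₀ + z₁ = -0.321 + (-1.645) = -1.966; 1 − a(z₀+z₁) = 1 − (-0.069)(-1.966) = 0.8643; argument = -0.321 + (-1.966)/0.8643 = -2.5956 → -2.60.
α₁ = Φ(-2.60) = 0.0047; rank = round(500 × 0.0047) = 2; θ*₍2₎ = 2.1699.
Upper: z₀ + z₂ = 1.324; 1 − a(z₀+z₂) = 1.0914; argument = 0.8922 → 0.89; α₂ = 0.8133; rank = 407; θ*₍407₎ = 2.4669.

(2.1699, 2.4669)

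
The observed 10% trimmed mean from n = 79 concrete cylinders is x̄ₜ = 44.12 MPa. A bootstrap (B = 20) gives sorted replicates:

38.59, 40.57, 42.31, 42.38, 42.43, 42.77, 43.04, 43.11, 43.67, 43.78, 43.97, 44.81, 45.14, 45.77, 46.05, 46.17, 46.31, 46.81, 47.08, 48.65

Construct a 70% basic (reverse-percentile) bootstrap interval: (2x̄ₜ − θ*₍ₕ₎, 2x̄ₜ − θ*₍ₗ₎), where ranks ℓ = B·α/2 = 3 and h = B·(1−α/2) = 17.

Percentile endpoints at ranks 3 and 17: θ*₍3₎ = 42.31, θ*₍17₎ = 46.31.
Basic interval reflects these around x̄ₜ:
  lower = 2 × 44.12 − 46.31 = 41.93
  upper = 2 × 44.12 − 42.31 = 45.93

(41.93, 45.93)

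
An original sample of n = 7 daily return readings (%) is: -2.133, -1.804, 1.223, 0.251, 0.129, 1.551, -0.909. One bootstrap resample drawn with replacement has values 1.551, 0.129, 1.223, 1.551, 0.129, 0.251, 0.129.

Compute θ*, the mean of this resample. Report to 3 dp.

Mean = (1.551 + 0.129 + 1.223 + 1.551 + 0.129 + 0.251 + 0.129) / 7 = 4.9630 / 7 = 0.709

θ* = 0.709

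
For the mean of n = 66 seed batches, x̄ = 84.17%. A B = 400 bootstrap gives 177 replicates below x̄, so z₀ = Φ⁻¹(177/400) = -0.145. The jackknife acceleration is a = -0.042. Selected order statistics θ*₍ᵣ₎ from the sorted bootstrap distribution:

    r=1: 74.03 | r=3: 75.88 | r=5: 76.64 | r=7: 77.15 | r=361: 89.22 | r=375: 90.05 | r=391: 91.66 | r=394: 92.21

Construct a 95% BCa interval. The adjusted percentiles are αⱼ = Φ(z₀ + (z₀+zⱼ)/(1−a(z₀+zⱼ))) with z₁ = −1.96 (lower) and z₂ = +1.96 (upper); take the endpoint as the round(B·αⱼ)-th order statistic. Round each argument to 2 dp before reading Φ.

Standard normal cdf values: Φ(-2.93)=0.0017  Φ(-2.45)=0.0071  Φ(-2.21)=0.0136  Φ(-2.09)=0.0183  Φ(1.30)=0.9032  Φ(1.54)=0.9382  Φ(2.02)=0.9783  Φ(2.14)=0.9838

Lower: z₀ + z₁ = -0.145 + (-1.960) = -2.105; 1 − a(z₀+z₁) = 1 − (-0.042)(-2.105) = 0.9116; argument = -0.145 + (-2.105)/0.9116 = -2.4542 → -2.45.
α₁ = Φ(-2.45) = 0.0071; rank = round(400 × 0.0071) = 3; θ*₍3₎ = 75.88.
Upper: z₀ + z₂ = 1.815; 1 − a(z₀+z₂) = 1.0762; argument = 1.5414 → 1.54; α₂ = 0.9382; rank = 375; θ*₍375₎ = 90.05.

(75.88, 90.05)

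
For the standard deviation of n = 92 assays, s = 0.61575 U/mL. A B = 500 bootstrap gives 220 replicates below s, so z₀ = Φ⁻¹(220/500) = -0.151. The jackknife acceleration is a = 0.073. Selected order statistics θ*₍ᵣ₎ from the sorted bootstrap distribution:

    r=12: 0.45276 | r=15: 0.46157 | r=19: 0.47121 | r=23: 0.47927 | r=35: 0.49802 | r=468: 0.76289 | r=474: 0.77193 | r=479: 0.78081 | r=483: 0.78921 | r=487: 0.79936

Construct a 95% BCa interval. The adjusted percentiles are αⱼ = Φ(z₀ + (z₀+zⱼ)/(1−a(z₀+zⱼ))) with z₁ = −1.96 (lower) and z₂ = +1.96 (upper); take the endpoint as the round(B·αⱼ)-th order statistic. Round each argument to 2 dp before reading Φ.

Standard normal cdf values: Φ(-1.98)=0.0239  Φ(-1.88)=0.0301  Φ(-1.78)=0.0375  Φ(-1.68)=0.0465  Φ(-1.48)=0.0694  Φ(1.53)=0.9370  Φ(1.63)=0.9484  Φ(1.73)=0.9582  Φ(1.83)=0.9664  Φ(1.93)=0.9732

(0.45276, 0.79936)

Lower: z₀ + z₁ = -0.151 + (-1.960) = -2.111; 1 − a(z₀+z₁) = 1 − (0.073)(-2.111) = 1.1541; argument = -0.151 + (-2.111)/1.1541 = -1.9801 → -1.98.
α₁ = Φ(-1.98) = 0.0239; rank = round(500 × 0.0239) = 12; θ*₍12₎ = 0.45276.
Upper: z₀ + z₂ = 1.809; 1 − a(z₀+z₂) = 0.8679; argument = 1.9332 → 1.93; α₂ = 0.9732; rank = 487; θ*₍487₎ = 0.79936.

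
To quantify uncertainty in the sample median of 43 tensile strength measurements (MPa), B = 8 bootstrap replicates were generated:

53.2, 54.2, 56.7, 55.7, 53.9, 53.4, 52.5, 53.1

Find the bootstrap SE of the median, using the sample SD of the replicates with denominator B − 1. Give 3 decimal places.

Bootstrap SE is the standard deviation of the 8 replicate medians.
Mean of replicates: (53.2 + 54.2 + 56.7 + 55.7 + 53.9 + 53.4 + 52.5 + 53.1) / 8 = 432.7000 / 8 = 54.0875
Sum of squared deviations: (−0.8875)² + (+0.1125)² + (+2.6125)² + (+1.6125)² + (−0.1875)² + (−0.6875)² + (−1.5875)² + (−0.9875)² = 14.2288
Variance = 14.2288 / 7 = 2.0327
SE* = √2.0327

SE* = 1.426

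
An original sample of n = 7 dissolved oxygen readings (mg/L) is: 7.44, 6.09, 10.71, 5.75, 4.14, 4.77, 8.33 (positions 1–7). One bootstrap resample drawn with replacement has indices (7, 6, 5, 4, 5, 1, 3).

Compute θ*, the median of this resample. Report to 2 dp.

Resample values: 8.33, 4.77, 4.14, 5.75, 4.14, 7.44, 10.71.
Sorted: 4.14, 4.14, 4.77, 5.75, 7.44, 8.33, 10.71
Median = middle value = 5.75

θ* = 5.75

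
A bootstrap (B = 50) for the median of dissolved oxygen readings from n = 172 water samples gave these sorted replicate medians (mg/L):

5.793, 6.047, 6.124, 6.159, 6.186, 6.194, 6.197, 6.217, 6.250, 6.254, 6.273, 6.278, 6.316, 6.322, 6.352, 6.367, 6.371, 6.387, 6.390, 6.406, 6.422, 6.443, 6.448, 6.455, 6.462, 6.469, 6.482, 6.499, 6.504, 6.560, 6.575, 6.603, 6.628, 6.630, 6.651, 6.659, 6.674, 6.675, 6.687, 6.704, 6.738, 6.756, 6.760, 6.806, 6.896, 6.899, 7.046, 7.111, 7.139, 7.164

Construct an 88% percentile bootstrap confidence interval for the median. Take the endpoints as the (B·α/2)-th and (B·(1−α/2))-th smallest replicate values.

(6.124, 7.046)

α = 0.12; lower rank = 50 × 0.060 = 3; upper rank = 50 × 0.940 = 47.
The 3rd smallest replicate is 6.124; the 47th is 7.046.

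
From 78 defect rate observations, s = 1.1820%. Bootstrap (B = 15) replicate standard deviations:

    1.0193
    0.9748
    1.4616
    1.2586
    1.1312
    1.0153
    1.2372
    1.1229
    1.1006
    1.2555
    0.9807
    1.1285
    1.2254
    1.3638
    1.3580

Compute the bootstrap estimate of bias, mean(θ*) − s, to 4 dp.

mean(θ*) = (1.0193 + 0.9748 + 1.4616 + 1.2586 + 1.1312 + 1.0153 + 1.2372 + 1.1229 + 1.1006 + 1.2555 + 0.9807 + 1.1285 + 1.2254 + 1.3638 + 1.3580) / 15 = 1.17556
bias = 1.17556 − 1.1820

bias = −0.0064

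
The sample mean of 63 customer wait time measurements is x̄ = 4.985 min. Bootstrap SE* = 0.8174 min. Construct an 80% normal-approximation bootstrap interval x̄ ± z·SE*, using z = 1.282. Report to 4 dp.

(3.9371, 6.0329)

Margin = 1.282 × 0.8174 = 1.04791
Interval: 4.985 ± 1.04791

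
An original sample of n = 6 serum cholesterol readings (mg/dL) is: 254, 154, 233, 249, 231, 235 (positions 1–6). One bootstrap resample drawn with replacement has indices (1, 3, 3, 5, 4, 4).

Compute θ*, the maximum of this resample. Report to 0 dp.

Resample values: 254, 233, 233, 231, 249, 249.
Maximum = 254

θ* = 254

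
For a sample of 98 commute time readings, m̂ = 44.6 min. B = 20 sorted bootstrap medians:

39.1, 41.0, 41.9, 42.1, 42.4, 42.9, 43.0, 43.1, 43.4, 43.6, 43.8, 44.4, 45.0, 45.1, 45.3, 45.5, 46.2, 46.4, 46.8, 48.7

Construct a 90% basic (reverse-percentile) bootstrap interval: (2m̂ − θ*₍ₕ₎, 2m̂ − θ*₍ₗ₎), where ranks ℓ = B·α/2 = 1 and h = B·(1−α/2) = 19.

Percentile endpoints at ranks 1 and 19: θ*₍1₎ = 39.1, θ*₍19₎ = 46.8.
Basic interval reflects these around m̂:
  lower = 2 × 44.6 − 46.8 = 42.4
  upper = 2 × 44.6 − 39.1 = 50.1

(42.4, 50.1)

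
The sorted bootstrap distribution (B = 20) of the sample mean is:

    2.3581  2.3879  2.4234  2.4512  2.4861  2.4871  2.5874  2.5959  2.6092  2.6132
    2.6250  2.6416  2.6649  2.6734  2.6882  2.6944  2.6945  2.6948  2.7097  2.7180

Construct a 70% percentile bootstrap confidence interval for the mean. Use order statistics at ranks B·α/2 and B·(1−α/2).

α = 0.30; lower rank = 20 × 0.150 = 3; upper rank = 20 × 0.850 = 17.
The 3rd smallest replicate is 2.4234; the 17th is 2.6945.

(2.4234, 2.6945)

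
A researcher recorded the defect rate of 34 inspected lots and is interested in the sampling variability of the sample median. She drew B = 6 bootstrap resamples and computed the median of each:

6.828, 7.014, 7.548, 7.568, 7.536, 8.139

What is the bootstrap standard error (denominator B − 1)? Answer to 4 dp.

SE* = 0.4652

Bootstrap SE is the standard deviation of the 6 replicate medians.
Mean of replicates: (6.828 + 7.014 + 7.548 + 7.568 + 7.536 + 8.139) / 6 = 44.63300 / 6 = 7.43883
Sum of squared deviations: (−0.61083)² + (−0.42483)² + (+0.10917)² + (+0.12917)² + (+0.09717)² + (+0.70017)² = 1.08188
Variance = 1.08188 / 5 = 0.21638
SE* = √0.21638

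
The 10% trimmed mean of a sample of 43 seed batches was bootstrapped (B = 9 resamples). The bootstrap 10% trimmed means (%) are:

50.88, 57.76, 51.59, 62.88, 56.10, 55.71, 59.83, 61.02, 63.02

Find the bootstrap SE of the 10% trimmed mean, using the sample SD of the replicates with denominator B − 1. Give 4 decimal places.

SE* = 4.4866

Bootstrap SE is the standard deviation of the 9 replicate 10% trimmed means.
Mean of replicates: (50.88 + 57.76 + 51.59 + 62.88 + 56.10 + 55.71 + 59.83 + 61.02 + 63.02) / 9 = 518.79000 / 9 = 57.64333
Sum of squared deviations: (−6.76333)² + (+0.11667)² + (−6.05333)² + (+5.23667)² + (−1.54333)² + (−1.93333)² + (+2.18667)² + (+3.37667)² + (+5.37667)² = 161.03340
Variance = 161.03340 / 8 = 20.12918
SE* = √20.12918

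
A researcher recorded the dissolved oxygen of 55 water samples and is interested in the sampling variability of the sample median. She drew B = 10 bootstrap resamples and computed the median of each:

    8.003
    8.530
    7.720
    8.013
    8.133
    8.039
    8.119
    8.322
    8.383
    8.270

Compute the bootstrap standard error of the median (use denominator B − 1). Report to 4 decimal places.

Bootstrap SE is the standard deviation of the 10 replicate medians.
Mean of replicates: (8.003 + 8.530 + 7.720 + 8.013 + 8.133 + 8.039 + 8.119 + 8.322 + 8.383 + 8.270) / 10 = 81.53200 / 10 = 8.15320
Sum of squared deviations: (−0.15020)² + (+0.37680)² + (−0.43320)² + (−0.14020)² + (−0.02020)² + (−0.11420)² + (−0.03420)² + (+0.16880)² + (+0.22980)² + (+0.11680)² = 0.48142
Variance = 0.48142 / 9 = 0.05349
SE* = √0.05349

SE* = 0.2313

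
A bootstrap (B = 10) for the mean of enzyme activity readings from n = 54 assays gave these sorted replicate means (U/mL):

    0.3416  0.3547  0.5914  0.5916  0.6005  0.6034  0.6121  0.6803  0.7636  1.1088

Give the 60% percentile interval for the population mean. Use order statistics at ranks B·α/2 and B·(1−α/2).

α = 0.40; lower rank = 10 × 0.200 = 2; upper rank = 10 × 0.800 = 8.
The 2nd smallest replicate is 0.3547; the 8th is 0.6803.

(0.3547, 0.6803)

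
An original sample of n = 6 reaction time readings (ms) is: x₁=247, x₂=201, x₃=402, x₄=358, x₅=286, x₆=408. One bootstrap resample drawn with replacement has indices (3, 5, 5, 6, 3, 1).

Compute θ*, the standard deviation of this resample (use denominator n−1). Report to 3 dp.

Resample values: 402, 286, 286, 408, 402, 247.
Mean = 338.5000; sum of squared deviations = 26779.5000
s² = 26779.5000 / 5 = 5355.9000
s = √5355.9000 = 73.184

θ* = 73.184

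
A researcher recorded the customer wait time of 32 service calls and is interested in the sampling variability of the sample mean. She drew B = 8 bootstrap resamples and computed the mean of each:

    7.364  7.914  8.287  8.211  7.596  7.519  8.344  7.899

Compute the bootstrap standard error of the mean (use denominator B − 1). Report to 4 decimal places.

Bootstrap SE is the standard deviation of the 8 replicate means.
Mean of replicates: (7.364 + 7.914 + 8.287 + 8.211 + 7.596 + 7.519 + 8.344 + 7.899) / 8 = 63.13400 / 8 = 7.89175
Sum of squared deviations: (−0.52775)² + (+0.02225)² + (+0.39525)² + (+0.31925)² + (−0.29575)² + (−0.37275)² + (+0.45225)² + (+0.00725)² = 0.96815
Variance = 0.96815 / 7 = 0.13831
SE* = √0.13831

SE* = 0.3719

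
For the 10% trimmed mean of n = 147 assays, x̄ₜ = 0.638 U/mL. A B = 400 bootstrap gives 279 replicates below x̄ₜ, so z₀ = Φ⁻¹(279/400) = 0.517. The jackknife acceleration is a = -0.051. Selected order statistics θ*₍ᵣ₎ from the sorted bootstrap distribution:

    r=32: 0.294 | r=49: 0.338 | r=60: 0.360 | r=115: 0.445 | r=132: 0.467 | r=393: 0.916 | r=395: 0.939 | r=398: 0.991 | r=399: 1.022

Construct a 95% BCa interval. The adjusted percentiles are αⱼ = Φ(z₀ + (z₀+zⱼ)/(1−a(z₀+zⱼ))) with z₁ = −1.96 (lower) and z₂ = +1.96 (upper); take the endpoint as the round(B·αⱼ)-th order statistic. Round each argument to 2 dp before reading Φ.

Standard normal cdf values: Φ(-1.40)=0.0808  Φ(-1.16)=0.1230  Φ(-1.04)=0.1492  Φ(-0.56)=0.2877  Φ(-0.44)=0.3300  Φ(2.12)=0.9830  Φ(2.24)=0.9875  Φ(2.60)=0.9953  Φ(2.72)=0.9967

(0.360, 1.022)

Lower: z₀ + z₁ = 0.517 + (-1.960) = -1.443; 1 − a(z₀+z₁) = 1 − (-0.051)(-1.443) = 0.9264; argument = 0.517 + (-1.443)/0.9264 = -1.0406 → -1.04.
α₁ = Φ(-1.04) = 0.1492; rank = round(400 × 0.1492) = 60; θ*₍60₎ = 0.360.
Upper: z₀ + z₂ = 2.477; 1 − a(z₀+z₂) = 1.1263; argument = 2.7162 → 2.72; α₂ = 0.9967; rank = 399; θ*₍399₎ = 1.022.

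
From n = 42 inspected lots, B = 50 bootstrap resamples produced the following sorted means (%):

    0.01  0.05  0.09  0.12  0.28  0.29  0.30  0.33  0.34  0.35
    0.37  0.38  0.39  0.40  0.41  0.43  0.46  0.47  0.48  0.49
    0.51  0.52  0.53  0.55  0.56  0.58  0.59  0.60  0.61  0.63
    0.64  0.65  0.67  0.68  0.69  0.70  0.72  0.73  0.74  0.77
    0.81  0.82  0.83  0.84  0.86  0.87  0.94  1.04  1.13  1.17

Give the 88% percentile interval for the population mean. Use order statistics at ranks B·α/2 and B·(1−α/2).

(0.09, 0.94)

α = 0.12; lower rank = 50 × 0.060 = 3; upper rank = 50 × 0.940 = 47.
The 3rd smallest replicate is 0.09; the 47th is 0.94.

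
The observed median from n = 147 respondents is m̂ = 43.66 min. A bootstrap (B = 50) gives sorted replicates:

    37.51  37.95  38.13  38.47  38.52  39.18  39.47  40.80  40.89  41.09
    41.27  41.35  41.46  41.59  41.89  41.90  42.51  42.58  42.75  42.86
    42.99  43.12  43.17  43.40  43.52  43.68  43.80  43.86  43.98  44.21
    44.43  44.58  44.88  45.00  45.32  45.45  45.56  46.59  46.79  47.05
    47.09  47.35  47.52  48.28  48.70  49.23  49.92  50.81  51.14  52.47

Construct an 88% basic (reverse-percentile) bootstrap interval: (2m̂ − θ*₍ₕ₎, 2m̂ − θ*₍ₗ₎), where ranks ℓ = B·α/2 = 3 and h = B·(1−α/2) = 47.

Percentile endpoints at ranks 3 and 47: θ*₍3₎ = 38.13, θ*₍47₎ = 49.92.
Basic interval reflects these around m̂:
  lower = 2 × 43.66 − 49.92 = 37.40
  upper = 2 × 43.66 − 38.13 = 49.19

(37.40, 49.19)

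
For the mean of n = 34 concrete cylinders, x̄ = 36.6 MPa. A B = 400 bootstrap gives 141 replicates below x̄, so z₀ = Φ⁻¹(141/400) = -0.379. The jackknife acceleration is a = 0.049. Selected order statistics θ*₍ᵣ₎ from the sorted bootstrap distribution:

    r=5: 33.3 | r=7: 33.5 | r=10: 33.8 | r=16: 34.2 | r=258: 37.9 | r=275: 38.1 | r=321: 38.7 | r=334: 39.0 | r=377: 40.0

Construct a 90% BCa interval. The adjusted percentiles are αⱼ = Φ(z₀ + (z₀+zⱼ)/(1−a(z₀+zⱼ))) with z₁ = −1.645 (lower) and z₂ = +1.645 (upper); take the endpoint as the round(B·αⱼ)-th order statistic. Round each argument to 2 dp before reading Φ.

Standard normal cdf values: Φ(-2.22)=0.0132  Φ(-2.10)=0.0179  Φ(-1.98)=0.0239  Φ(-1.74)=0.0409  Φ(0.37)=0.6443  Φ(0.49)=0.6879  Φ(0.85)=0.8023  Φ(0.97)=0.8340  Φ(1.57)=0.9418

(33.3, 39.0)

Lower: z₀ + z₁ = -0.379 + (-1.645) = -2.024; 1 − a(z₀+z₁) = 1 − (0.049)(-2.024) = 1.0992; argument = -0.379 + (-2.024)/1.0992 = -2.2204 → -2.22.
α₁ = Φ(-2.22) = 0.0132; rank = round(400 × 0.0132) = 5; θ*₍5₎ = 33.3.
Upper: z₀ + z₂ = 1.266; 1 − a(z₀+z₂) = 0.9380; argument = 0.9707 → 0.97; α₂ = 0.8340; rank = 334; θ*₍334₎ = 39.0.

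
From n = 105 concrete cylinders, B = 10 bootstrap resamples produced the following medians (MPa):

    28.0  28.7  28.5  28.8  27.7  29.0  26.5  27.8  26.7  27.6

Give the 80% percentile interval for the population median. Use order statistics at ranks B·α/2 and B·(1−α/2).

Sorted replicates: 26.5, 26.7, 27.6, 27.7, 27.8, 28.0, 28.5, 28.7, 28.8, 29.0
α = 0.20; lower rank = 10 × 0.100 = 1; upper rank = 10 × 0.900 = 9.
The 1st smallest replicate is 26.5; the 9th is 28.8.

(26.5, 28.8)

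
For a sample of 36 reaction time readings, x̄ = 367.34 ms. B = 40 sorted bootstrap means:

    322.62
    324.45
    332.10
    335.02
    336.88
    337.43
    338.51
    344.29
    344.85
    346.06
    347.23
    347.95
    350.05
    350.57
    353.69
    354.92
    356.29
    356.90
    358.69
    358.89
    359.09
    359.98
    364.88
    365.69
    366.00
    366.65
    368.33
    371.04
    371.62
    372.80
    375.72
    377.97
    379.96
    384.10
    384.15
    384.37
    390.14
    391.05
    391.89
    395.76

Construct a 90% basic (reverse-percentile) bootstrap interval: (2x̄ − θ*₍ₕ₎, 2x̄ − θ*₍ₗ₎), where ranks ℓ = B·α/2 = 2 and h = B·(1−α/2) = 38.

Percentile endpoints at ranks 2 and 38: θ*₍2₎ = 324.45, θ*₍38₎ = 391.05.
Basic interval reflects these around x̄:
  lower = 2 × 367.34 − 391.05 = 343.63
  upper = 2 × 367.34 − 324.45 = 410.23

(343.63, 410.23)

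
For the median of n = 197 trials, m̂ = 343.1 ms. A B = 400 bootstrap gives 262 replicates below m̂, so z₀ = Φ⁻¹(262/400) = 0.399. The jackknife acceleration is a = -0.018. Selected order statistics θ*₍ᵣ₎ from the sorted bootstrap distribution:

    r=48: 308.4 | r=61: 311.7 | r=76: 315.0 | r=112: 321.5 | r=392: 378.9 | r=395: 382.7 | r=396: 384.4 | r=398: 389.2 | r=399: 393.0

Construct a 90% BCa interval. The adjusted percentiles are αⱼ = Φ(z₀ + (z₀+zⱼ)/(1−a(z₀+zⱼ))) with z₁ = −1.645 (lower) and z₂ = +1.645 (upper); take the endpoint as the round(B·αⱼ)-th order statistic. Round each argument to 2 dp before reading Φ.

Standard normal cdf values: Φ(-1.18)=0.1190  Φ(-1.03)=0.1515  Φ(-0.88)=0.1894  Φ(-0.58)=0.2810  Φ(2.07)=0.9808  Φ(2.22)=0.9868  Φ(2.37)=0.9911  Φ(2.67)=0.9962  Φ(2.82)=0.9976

Lower: z₀ + z₁ = 0.399 + (-1.645) = -1.246; 1 − a(z₀+z₁) = 1 − (-0.018)(-1.246) = 0.9776; argument = 0.399 + (-1.246)/0.9776 = -0.8756 → -0.88.
α₁ = Φ(-0.88) = 0.1894; rank = round(400 × 0.1894) = 76; θ*₍76₎ = 315.0.
Upper: z₀ + z₂ = 2.044; 1 − a(z₀+z₂) = 1.0368; argument = 2.3705 → 2.37; α₂ = 0.9911; rank = 396; θ*₍396₎ = 384.4.

(315.0, 384.4)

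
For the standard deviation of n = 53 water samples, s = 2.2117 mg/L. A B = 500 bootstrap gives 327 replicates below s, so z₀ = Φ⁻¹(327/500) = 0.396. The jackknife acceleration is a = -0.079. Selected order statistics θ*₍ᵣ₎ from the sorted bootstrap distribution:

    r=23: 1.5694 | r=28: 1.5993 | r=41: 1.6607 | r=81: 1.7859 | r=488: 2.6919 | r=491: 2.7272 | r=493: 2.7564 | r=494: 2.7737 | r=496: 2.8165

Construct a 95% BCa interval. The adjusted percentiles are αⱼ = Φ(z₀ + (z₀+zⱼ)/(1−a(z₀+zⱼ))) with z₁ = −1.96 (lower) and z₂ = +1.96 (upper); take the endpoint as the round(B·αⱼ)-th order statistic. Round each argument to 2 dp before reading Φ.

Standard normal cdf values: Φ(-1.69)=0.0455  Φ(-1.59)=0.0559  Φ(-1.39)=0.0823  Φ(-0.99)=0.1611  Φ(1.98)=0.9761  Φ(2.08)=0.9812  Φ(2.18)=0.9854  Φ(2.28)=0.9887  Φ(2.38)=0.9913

(1.6607, 2.8165)

Lower: z₀ + z₁ = 0.396 + (-1.960) = -1.564; 1 − a(z₀+z₁) = 1 − (-0.079)(-1.564) = 0.8764; argument = 0.396 + (-1.564)/0.8764 = -1.3885 → -1.39.
α₁ = Φ(-1.39) = 0.0823; rank = round(500 × 0.0823) = 41; θ*₍41₎ = 1.6607.
Upper: z₀ + z₂ = 2.356; 1 − a(z₀+z₂) = 1.1861; argument = 2.3823 → 2.38; α₂ = 0.9913; rank = 496; θ*₍496₎ = 2.8165.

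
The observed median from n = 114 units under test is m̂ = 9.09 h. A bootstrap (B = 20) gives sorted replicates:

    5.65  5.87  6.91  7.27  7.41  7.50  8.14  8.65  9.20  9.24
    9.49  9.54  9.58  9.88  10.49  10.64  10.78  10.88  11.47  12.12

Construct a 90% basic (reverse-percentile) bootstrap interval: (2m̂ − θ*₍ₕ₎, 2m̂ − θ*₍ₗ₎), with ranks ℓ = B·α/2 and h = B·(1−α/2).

Percentile endpoints at ranks 1 and 19: θ*₍1₎ = 5.65, θ*₍19₎ = 11.47.
Basic interval reflects these around m̂:
  lower = 2 × 9.09 − 11.47 = 6.71
  upper = 2 × 9.09 − 5.65 = 12.53

(6.71, 12.53)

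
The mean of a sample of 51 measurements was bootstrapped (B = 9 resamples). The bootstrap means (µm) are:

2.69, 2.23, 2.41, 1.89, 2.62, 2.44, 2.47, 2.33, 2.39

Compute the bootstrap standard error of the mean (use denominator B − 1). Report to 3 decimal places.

SE* = 0.232

Bootstrap SE is the standard deviation of the 9 replicate means.
Mean of replicates: (2.69 + 2.23 + 2.41 + 1.89 + 2.62 + 2.44 + 2.47 + 2.33 + 2.39) / 9 = 21.4700 / 9 = 2.3856
Sum of squared deviations: (+0.3044)² + (−0.1556)² + (+0.0244)² + (−0.4956)² + (+0.2344)² + (+0.0544)² + (+0.0844)² + (−0.0556)² + (+0.0044)² = 0.4312
Variance = 0.4312 / 8 = 0.0539
SE* = √0.0539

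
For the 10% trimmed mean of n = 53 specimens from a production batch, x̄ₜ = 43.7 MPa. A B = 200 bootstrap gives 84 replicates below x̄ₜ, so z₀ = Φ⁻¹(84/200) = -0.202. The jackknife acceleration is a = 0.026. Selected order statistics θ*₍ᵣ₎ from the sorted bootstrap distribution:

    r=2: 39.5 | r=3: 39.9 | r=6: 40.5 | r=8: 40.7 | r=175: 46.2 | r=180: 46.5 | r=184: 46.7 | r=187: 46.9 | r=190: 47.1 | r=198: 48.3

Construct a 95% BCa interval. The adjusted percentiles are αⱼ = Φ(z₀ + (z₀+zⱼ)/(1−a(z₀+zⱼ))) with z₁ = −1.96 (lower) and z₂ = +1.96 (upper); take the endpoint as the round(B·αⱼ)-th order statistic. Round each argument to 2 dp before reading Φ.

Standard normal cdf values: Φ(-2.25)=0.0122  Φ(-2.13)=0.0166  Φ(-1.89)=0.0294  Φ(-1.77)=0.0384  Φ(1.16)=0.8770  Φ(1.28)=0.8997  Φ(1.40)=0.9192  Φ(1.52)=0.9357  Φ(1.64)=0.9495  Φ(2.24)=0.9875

Lower: z₀ + z₁ = -0.202 + (-1.960) = -2.162; 1 − a(z₀+z₁) = 1 − (0.026)(-2.162) = 1.0562; argument = -0.202 + (-2.162)/1.0562 = -2.2489 → -2.25.
α₁ = Φ(-2.25) = 0.0122; rank = round(200 × 0.0122) = 2; θ*₍2₎ = 39.5.
Upper: z₀ + z₂ = 1.758; 1 − a(z₀+z₂) = 0.9543; argument = 1.6402 → 1.64; α₂ = 0.9495; rank = 190; θ*₍190₎ = 47.1.

(39.5, 47.1)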